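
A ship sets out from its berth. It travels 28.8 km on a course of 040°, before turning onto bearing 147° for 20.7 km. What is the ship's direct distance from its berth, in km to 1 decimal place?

30.2 km

Leg 1 (040°, 28.8 km): east 28.8 sin 40° = 18.51, north 28.8 cos 40° = 22.06
Leg 2 (147°, 20.7 km): east 20.7 sin 147° = 11.27, north 20.7 cos 147° = -17.36
Net: 29.79 east, 4.70 north. Distance = √((29.79)² + (4.70)²) = 30.155 km.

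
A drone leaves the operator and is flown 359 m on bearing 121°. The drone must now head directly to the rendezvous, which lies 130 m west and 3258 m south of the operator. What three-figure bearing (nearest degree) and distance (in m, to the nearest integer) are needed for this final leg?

188°, 3104 m

Leg 1 (121°, 359 m): east 359 sin 121° = 307.72, north 359 cos 121° = -184.90
Current position: (307.72, -184.90). Target: (-130, -3258). Remaining: Δeast = -437.72, Δnorth = -3073.10.
Bearing = atan2(-437.72, -3073.10) mod 360° = 188.11°; distance = √((-437.72)² + (-3073.10)²) = 3104.119 m.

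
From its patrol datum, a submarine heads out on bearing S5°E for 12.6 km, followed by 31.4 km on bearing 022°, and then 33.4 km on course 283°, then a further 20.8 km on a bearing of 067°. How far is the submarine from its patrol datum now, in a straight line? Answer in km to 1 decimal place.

32.2 km

Leg 1 (S5°E, 12.6 km): east 12.6 sin 175° = 1.10, north 12.6 cos 175° = -12.55
Leg 2 (022°, 31.4 km): east 31.4 sin 22° = 11.76, north 31.4 cos 22° = 29.11
Leg 3 (283°, 33.4 km): east 33.4 sin 283° = -32.54, north 33.4 cos 283° = 7.51
Leg 4 (067°, 20.8 km): east 20.8 sin 67° = 19.15, north 20.8 cos 67° = 8.13
Net: -0.54 east, 32.20 north. Distance = √((-0.54)² + (32.20)²) = 32.207 km.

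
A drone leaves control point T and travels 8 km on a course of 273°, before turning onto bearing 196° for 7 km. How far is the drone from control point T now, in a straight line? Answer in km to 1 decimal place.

Leg 1 (273°, 8 km): east 8 sin 273° = -7.99, north 8 cos 273° = 0.42
Leg 2 (196°, 7 km): east 7 sin 196° = -1.93, north 7 cos 196° = -6.73
Net: -9.92 east, -6.31 north. Distance = √((-9.92)² + (-6.31)²) = 11.756 km.

11.8 km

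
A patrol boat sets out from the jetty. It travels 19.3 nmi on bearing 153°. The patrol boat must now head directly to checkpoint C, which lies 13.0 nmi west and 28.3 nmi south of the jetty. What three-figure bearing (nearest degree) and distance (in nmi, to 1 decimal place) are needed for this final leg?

Leg 1 (153°, 19.3 nmi): east 19.3 sin 153° = 8.76, north 19.3 cos 153° = -17.20
Current position: (8.76, -17.20). Target: (-13.0, -28.3). Remaining: Δeast = -21.76, Δnorth = -11.10.
Bearing = atan2(-21.76, -11.10) mod 360° = 242.97°; distance = √((-21.76)² + (-11.10)²) = 24.431 nmi.

243°, 24.4 nmi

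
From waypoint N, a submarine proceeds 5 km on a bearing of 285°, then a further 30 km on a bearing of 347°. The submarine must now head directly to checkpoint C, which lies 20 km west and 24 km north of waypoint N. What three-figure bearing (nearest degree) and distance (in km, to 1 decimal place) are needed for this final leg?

232°, 10.7 km

Leg 1 (285°, 5 km): east 5 sin 285° = -4.83, north 5 cos 285° = 1.29
Leg 2 (347°, 30 km): east 30 sin 347° = -6.75, north 30 cos 347° = 29.23
Current position: (-11.58, 30.53). Target: (-20, 24). Remaining: Δeast = -8.42, Δnorth = -6.53.
Bearing = atan2(-8.42, -6.53) mod 360° = 232.23°; distance = √((-8.42)² + (-6.53)²) = 10.654 km.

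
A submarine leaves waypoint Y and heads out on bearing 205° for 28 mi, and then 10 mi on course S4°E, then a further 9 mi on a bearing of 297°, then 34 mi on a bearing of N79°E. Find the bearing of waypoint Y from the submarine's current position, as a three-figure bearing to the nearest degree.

Leg 1 (205°, 28 mi): east 28 sin 205° = -11.83, north 28 cos 205° = -25.38
Leg 2 (S4°E, 10 mi): east 10 sin 176° = 0.70, north 10 cos 176° = -9.98
Leg 3 (297°, 9 mi): east 9 sin 297° = -8.02, north 9 cos 297° = 4.09
Leg 4 (N79°E, 34 mi): east 34 sin 79° = 33.38, north 34 cos 79° = 6.49
Net displacement: 14.22 east, -24.78 north. Direction back to start is (-14.22, 24.78): bearing = atan2(-14.22, 24.78) mod 360° = 330.15° ≈ 330°.

330°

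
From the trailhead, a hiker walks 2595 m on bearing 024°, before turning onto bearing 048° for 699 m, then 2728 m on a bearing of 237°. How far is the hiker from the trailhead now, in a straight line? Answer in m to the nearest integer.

Leg 1 (024°, 2595 m): east 2595 sin 24° = 1055.48, north 2595 cos 24° = 2370.65
Leg 2 (048°, 699 m): east 699 sin 48° = 519.46, north 699 cos 48° = 467.72
Leg 3 (237°, 2728 m): east 2728 sin 237° = -2287.89, north 2728 cos 237° = -1485.78
Net: -712.95 east, 1352.60 north. Distance = √((-712.95)² + (1352.60)²) = 1528.994 m.

1529 m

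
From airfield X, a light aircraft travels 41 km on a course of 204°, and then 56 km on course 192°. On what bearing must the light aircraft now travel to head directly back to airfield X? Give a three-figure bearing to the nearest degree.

Leg 1 (204°, 41 km): east 41 sin 204° = -16.68, north 41 cos 204° = -37.46
Leg 2 (192°, 56 km): east 56 sin 192° = -11.64, north 56 cos 192° = -54.78
Net displacement: -28.32 east, -92.23 north. Direction back to start is (28.32, 92.23): bearing = atan2(28.32, 92.23) mod 360° = 17.07° ≈ 017°.

017°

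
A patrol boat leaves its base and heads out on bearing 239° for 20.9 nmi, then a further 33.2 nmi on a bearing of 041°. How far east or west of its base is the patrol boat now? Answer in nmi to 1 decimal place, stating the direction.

Leg 1 (239°, 20.9 nmi): east 20.9 sin 239° = -17.91, north 20.9 cos 239° = -10.76
Leg 2 (041°, 33.2 nmi): east 33.2 sin 41° = 21.78, north 33.2 cos 41° = 25.06
Net east component: 3.87 nmi.

3.9 nmi east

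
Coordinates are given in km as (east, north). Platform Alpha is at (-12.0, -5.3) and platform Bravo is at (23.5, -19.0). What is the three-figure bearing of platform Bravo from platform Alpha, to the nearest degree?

111°

Δeast = 23.5 − -12.0 = 35.50; Δnorth = -19.0 − -5.3 = -13.70.
Bearing = atan2(Δeast, Δnorth) mod 360° = 111.10° ≈ 111°.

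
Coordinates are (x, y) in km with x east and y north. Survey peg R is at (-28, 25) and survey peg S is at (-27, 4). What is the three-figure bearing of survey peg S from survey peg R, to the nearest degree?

Δeast = -27 − -28 = 1.00; Δnorth = 4 − 25 = -21.00.
Bearing = atan2(Δeast, Δnorth) mod 360° = 177.27° ≈ 177°.

177°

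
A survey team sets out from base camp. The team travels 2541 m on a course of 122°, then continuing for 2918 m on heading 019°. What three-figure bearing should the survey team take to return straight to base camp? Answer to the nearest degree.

Leg 1 (122°, 2541 m): east 2541 sin 122° = 2154.89, north 2541 cos 122° = -1346.52
Leg 2 (019°, 2918 m): east 2918 sin 19° = 950.01, north 2918 cos 19° = 2759.02
Net displacement: 3104.90 east, 1412.50 north. Direction back to start is (-3104.90, -1412.50): bearing = atan2(-3104.90, -1412.50) mod 360° = 245.54° ≈ 246°.

246°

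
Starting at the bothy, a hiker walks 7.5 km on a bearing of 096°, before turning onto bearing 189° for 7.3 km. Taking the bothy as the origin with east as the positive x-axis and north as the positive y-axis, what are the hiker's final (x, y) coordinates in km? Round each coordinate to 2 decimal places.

Leg 1 (096°, 7.5 km): east 7.5 sin 96° = 7.46, north 7.5 cos 96° = -0.78
Leg 2 (189°, 7.3 km): east 7.3 sin 189° = -1.14, north 7.3 cos 189° = -7.21
Summing: 6.32 km east, -7.99 km north → (6.32, -7.99).

(6.32, -7.99)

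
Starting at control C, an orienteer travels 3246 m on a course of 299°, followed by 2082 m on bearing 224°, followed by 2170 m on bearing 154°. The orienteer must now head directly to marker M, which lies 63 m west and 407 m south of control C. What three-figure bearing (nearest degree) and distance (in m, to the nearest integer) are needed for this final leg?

066°, 3585 m

Leg 1 (299°, 3246 m): east 3246 sin 299° = -2839.02, north 3246 cos 299° = 1573.69
Leg 2 (224°, 2082 m): east 2082 sin 224° = -1446.28, north 2082 cos 224° = -1497.67
Leg 3 (154°, 2170 m): east 2170 sin 154° = 951.27, north 2170 cos 154° = -1950.38
Current position: (-3334.03, -1874.36). Target: (-63, -407). Remaining: Δeast = 3271.03, Δnorth = 1467.36.
Bearing = atan2(3271.03, 1467.36) mod 360° = 65.84°; distance = √((3271.03)² + (1467.36)²) = 3585.075 m.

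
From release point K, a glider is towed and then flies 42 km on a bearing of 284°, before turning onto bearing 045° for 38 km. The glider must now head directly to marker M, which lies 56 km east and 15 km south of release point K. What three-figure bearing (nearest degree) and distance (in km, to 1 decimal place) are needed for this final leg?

127°, 87.1 km

Leg 1 (284°, 42 km): east 42 sin 284° = -40.75, north 42 cos 284° = 10.16
Leg 2 (045°, 38 km): east 38 sin 45° = 26.87, north 38 cos 45° = 26.87
Current position: (-13.88, 37.03). Target: (56, -15). Remaining: Δeast = 69.88, Δnorth = -52.03.
Bearing = atan2(69.88, -52.03) mod 360° = 126.67°; distance = √((69.88)² + (-52.03)²) = 87.125 km.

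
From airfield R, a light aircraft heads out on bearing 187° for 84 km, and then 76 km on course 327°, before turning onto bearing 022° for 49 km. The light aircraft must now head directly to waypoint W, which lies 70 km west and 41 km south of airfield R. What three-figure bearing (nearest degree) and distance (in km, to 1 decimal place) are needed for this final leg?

Leg 1 (187°, 84 km): east 84 sin 187° = -10.24, north 84 cos 187° = -83.37
Leg 2 (327°, 76 km): east 76 sin 327° = -41.39, north 76 cos 327° = 63.74
Leg 3 (022°, 49 km): east 49 sin 22° = 18.36, north 49 cos 22° = 45.43
Current position: (-33.27, 25.80). Target: (-70, -41). Remaining: Δeast = -36.73, Δnorth = -66.80.
Bearing = atan2(-36.73, -66.80) mod 360° = 208.80°; distance = √((-36.73)² + (-66.80)²) = 76.228 km.

209°, 76.2 km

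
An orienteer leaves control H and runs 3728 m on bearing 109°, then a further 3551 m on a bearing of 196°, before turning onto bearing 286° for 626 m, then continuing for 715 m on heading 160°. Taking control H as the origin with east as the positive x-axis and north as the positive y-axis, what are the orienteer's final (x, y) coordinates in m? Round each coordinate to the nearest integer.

(2189, -5126)

Leg 1 (109°, 3728 m): east 3728 sin 109° = 3524.89, north 3728 cos 109° = -1213.72
Leg 2 (196°, 3551 m): east 3551 sin 196° = -978.79, north 3551 cos 196° = -3413.44
Leg 3 (286°, 626 m): east 626 sin 286° = -601.75, north 626 cos 286° = 172.55
Leg 4 (160°, 715 m): east 715 sin 160° = 244.54, north 715 cos 160° = -671.88
Summing: 2188.90 m east, -5126.49 m north → (2189, -5126).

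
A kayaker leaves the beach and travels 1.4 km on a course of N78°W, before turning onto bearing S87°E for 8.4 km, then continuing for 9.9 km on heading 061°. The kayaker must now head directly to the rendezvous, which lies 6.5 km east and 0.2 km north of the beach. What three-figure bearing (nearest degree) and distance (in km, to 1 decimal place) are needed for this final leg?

Leg 1 (N78°W, 1.4 km): east 1.4 sin 282° = -1.37, north 1.4 cos 282° = 0.29
Leg 2 (S87°E, 8.4 km): east 8.4 sin 93° = 8.39, north 8.4 cos 93° = -0.44
Leg 3 (061°, 9.9 km): east 9.9 sin 61° = 8.66, north 9.9 cos 61° = 4.80
Current position: (15.68, 4.65). Target: (6.5, 0.2). Remaining: Δeast = -9.18, Δnorth = -4.45.
Bearing = atan2(-9.18, -4.45) mod 360° = 244.13°; distance = √((-9.18)² + (-4.45)²) = 10.200 km.

244°, 10.2 km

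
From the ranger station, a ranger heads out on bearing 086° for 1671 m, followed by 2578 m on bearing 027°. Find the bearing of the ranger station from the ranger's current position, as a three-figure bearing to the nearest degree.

Leg 1 (086°, 1671 m): east 1671 sin 86° = 1666.93, north 1671 cos 86° = 116.56
Leg 2 (027°, 2578 m): east 2578 sin 27° = 1170.39, north 2578 cos 27° = 2297.01
Net displacement: 2837.32 east, 2413.58 north. Direction back to start is (-2837.32, -2413.58): bearing = atan2(-2837.32, -2413.58) mod 360° = 229.61° ≈ 230°.

230°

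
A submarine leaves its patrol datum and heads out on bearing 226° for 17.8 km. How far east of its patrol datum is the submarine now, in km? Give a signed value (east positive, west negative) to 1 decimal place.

Leg 1 (226°, 17.8 km): east 17.8 sin 226° = -12.80, north 17.8 cos 226° = -12.36
Net east component: -12.80 km.

-12.8 km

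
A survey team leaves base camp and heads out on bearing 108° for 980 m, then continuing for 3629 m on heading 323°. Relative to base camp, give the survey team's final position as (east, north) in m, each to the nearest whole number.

Leg 1 (108°, 980 m): east 980 sin 108° = 932.04, north 980 cos 108° = -302.84
Leg 2 (323°, 3629 m): east 3629 sin 323° = -2183.99, north 3629 cos 323° = 2898.25
Summing: -1251.95 m east, 2595.41 m north → (-1252, 2595).

(-1252, 2595)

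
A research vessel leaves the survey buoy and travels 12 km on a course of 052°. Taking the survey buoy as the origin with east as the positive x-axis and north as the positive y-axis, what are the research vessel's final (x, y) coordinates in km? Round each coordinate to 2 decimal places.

(9.46, 7.39)

Leg 1 (052°, 12 km): east 12 sin 52° = 9.46, north 12 cos 52° = 7.39
Summing: 9.46 km east, 7.39 km north → (9.46, 7.39).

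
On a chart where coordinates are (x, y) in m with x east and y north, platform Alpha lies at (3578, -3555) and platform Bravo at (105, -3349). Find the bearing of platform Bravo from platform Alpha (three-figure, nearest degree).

273°

Δeast = 105 − 3578 = -3473.00; Δnorth = -3349 − -3555 = 206.00.
Bearing = atan2(Δeast, Δnorth) mod 360° = 273.39° ≈ 273°.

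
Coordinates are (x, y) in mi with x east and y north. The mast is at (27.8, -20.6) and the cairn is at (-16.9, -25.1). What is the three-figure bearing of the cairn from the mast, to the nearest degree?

264°

Δeast = -16.9 − 27.8 = -44.70; Δnorth = -25.1 − -20.6 = -4.50.
Bearing = atan2(Δeast, Δnorth) mod 360° = 264.25° ≈ 264°.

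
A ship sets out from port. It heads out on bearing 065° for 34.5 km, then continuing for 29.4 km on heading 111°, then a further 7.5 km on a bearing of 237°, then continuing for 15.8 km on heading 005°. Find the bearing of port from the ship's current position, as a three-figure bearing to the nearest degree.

Leg 1 (065°, 34.5 km): east 34.5 sin 65° = 31.27, north 34.5 cos 65° = 14.58
Leg 2 (111°, 29.4 km): east 29.4 sin 111° = 27.45, north 29.4 cos 111° = -10.54
Leg 3 (237°, 7.5 km): east 7.5 sin 237° = -6.29, north 7.5 cos 237° = -4.08
Leg 4 (005°, 15.8 km): east 15.8 sin 5° = 1.38, north 15.8 cos 5° = 15.74
Net displacement: 53.80 east, 15.70 north. Direction back to start is (-53.80, -15.70): bearing = atan2(-53.80, -15.70) mod 360° = 253.73° ≈ 254°.

254°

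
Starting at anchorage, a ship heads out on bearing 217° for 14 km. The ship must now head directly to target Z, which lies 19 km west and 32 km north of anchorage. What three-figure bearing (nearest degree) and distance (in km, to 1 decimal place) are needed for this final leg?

346°, 44.5 km

Leg 1 (217°, 14 km): east 14 sin 217° = -8.43, north 14 cos 217° = -11.18
Current position: (-8.43, -11.18). Target: (-19, 32). Remaining: Δeast = -10.57, Δnorth = 43.18.
Bearing = atan2(-10.57, 43.18) mod 360° = 346.24°; distance = √((-10.57)² + (43.18)²) = 44.457 km.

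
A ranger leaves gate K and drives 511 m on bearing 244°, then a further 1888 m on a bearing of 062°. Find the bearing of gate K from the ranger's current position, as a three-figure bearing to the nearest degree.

Leg 1 (244°, 511 m): east 511 sin 244° = -459.28, north 511 cos 244° = -224.01
Leg 2 (062°, 1888 m): east 1888 sin 62° = 1667.01, north 1888 cos 62° = 886.36
Net displacement: 1207.72 east, 662.35 north. Direction back to start is (-1207.72, -662.35): bearing = atan2(-1207.72, -662.35) mod 360° = 241.26° ≈ 241°.

241°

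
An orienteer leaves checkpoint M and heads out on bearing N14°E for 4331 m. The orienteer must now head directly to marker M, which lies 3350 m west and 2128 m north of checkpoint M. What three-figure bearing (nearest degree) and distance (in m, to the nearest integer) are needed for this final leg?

245°, 4862 m

Leg 1 (N14°E, 4331 m): east 4331 sin 14° = 1047.76, north 4331 cos 14° = 4202.35
Current position: (1047.76, 4202.35). Target: (-3350, 2128). Remaining: Δeast = -4397.76, Δnorth = -2074.35.
Bearing = atan2(-4397.76, -2074.35) mod 360° = 244.75°; distance = √((-4397.76)² + (-2074.35)²) = 4862.433 m.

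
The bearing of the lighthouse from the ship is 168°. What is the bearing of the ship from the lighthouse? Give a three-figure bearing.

348°

Back-bearing = 168° + 180° = 348°.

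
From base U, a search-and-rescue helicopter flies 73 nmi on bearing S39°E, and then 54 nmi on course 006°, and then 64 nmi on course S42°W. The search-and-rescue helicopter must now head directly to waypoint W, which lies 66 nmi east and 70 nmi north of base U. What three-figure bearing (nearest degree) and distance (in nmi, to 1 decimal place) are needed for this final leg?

025°, 133.5 nmi

Leg 1 (S39°E, 73 nmi): east 73 sin 141° = 45.94, north 73 cos 141° = -56.73
Leg 2 (006°, 54 nmi): east 54 sin 6° = 5.64, north 54 cos 6° = 53.70
Leg 3 (S42°W, 64 nmi): east 64 sin 222° = -42.82, north 64 cos 222° = -47.56
Current position: (8.76, -50.59). Target: (66, 70). Remaining: Δeast = 57.24, Δnorth = 120.59.
Bearing = atan2(57.24, 120.59) mod 360° = 25.39°; distance = √((57.24)² + (120.59)²) = 133.484 nmi.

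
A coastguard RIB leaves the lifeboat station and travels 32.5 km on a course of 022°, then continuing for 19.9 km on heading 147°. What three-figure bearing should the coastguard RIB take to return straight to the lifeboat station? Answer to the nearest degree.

240°

Leg 1 (022°, 32.5 km): east 32.5 sin 22° = 12.17, north 32.5 cos 22° = 30.13
Leg 2 (147°, 19.9 km): east 19.9 sin 147° = 10.84, north 19.9 cos 147° = -16.69
Net displacement: 23.01 east, 13.44 north. Direction back to start is (-23.01, -13.44): bearing = atan2(-23.01, -13.44) mod 360° = 239.71° ≈ 240°.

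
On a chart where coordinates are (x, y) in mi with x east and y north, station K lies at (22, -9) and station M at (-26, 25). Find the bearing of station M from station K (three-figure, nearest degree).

Δeast = -26 − 22 = -48.00; Δnorth = 25 − -9 = 34.00.
Bearing = atan2(Δeast, Δnorth) mod 360° = 305.31° ≈ 305°.

305°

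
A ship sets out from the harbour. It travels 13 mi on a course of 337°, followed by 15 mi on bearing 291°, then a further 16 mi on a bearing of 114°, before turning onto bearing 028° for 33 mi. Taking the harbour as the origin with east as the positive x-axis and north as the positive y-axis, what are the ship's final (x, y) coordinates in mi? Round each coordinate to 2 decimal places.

Leg 1 (337°, 13 mi): east 13 sin 337° = -5.08, north 13 cos 337° = 11.97
Leg 2 (291°, 15 mi): east 15 sin 291° = -14.00, north 15 cos 291° = 5.38
Leg 3 (114°, 16 mi): east 16 sin 114° = 14.62, north 16 cos 114° = -6.51
Leg 4 (028°, 33 mi): east 33 sin 28° = 15.49, north 33 cos 28° = 29.14
Summing: 11.03 mi east, 39.97 mi north → (11.03, 39.97).

(11.03, 39.97)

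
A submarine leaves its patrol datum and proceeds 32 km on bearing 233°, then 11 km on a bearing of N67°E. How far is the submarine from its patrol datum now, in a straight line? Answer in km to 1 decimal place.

Leg 1 (233°, 32 km): east 32 sin 233° = -25.56, north 32 cos 233° = -19.26
Leg 2 (N67°E, 11 km): east 11 sin 67° = 10.13, north 11 cos 67° = 4.30
Net: -15.43 east, -14.96 north. Distance = √((-15.43)² + (-14.96)²) = 21.492 km.

21.5 km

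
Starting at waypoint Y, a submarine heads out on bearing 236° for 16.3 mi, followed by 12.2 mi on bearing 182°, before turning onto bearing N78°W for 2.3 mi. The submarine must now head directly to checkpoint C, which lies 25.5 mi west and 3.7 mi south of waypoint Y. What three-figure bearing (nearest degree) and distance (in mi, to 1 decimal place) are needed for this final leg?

Leg 1 (236°, 16.3 mi): east 16.3 sin 236° = -13.51, north 16.3 cos 236° = -9.11
Leg 2 (182°, 12.2 mi): east 12.2 sin 182° = -0.43, north 12.2 cos 182° = -12.19
Leg 3 (N78°W, 2.3 mi): east 2.3 sin 282° = -2.25, north 2.3 cos 282° = 0.48
Current position: (-16.19, -20.83). Target: (-25.5, -3.7). Remaining: Δeast = -9.31, Δnorth = 17.13.
Bearing = atan2(-9.31, 17.13) mod 360° = 331.47°; distance = √((-9.31)² + (17.13)²) = 19.496 mi.

331°, 19.5 mi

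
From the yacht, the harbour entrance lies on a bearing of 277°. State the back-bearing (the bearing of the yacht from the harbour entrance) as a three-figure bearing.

097°

Back-bearing = 277° − 180° = 097°.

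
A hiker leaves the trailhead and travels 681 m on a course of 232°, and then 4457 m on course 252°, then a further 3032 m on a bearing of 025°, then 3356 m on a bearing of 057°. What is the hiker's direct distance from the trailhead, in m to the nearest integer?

2861 m

Leg 1 (232°, 681 m): east 681 sin 232° = -536.64, north 681 cos 232° = -419.27
Leg 2 (252°, 4457 m): east 4457 sin 252° = -4238.86, north 4457 cos 252° = -1377.29
Leg 3 (025°, 3032 m): east 3032 sin 25° = 1281.38, north 3032 cos 25° = 2747.93
Leg 4 (057°, 3356 m): east 3356 sin 57° = 2814.58, north 3356 cos 57° = 1827.81
Net: -679.54 east, 2779.18 north. Distance = √((-679.54)² + (2779.18)²) = 2861.051 m.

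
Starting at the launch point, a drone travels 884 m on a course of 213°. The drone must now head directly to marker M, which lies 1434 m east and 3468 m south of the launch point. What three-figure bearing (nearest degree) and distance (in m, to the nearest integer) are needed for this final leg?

145°, 3332 m

Leg 1 (213°, 884 m): east 884 sin 213° = -481.46, north 884 cos 213° = -741.38
Current position: (-481.46, -741.38). Target: (1434, -3468). Remaining: Δeast = 1915.46, Δnorth = -2726.62.
Bearing = atan2(1915.46, -2726.62) mod 360° = 144.91°; distance = √((1915.46)² + (-2726.62)²) = 3332.180 m.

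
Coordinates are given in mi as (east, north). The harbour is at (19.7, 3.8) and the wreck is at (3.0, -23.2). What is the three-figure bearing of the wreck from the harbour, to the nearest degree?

Δeast = 3.0 − 19.7 = -16.70; Δnorth = -23.2 − 3.8 = -27.00.
Bearing = atan2(Δeast, Δnorth) mod 360° = 211.74° ≈ 212°.

212°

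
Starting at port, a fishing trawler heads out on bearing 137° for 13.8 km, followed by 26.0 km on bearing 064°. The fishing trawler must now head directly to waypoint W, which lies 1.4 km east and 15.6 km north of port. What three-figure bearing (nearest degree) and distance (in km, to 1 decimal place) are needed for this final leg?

294°, 34.5 km

Leg 1 (137°, 13.8 km): east 13.8 sin 137° = 9.41, north 13.8 cos 137° = -10.09
Leg 2 (064°, 26.0 km): east 26.0 sin 64° = 23.37, north 26.0 cos 64° = 11.40
Current position: (32.78, 1.30). Target: (1.4, 15.6). Remaining: Δeast = -31.38, Δnorth = 14.30.
Bearing = atan2(-31.38, 14.30) mod 360° = 294.49°; distance = √((-31.38)² + (14.30)²) = 34.483 km.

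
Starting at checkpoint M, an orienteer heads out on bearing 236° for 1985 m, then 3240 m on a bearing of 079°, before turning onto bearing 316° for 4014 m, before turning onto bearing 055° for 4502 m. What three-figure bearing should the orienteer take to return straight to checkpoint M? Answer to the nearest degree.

206°

Leg 1 (236°, 1985 m): east 1985 sin 236° = -1645.64, north 1985 cos 236° = -1110.00
Leg 2 (079°, 3240 m): east 3240 sin 79° = 3180.47, north 3240 cos 79° = 618.22
Leg 3 (316°, 4014 m): east 4014 sin 316° = -2788.36, north 4014 cos 316° = 2887.43
Leg 4 (055°, 4502 m): east 4502 sin 55° = 3687.82, north 4502 cos 55° = 2582.24
Net displacement: 2434.30 east, 4977.89 north. Direction back to start is (-2434.30, -4977.89): bearing = atan2(-2434.30, -4977.89) mod 360° = 206.06° ≈ 206°.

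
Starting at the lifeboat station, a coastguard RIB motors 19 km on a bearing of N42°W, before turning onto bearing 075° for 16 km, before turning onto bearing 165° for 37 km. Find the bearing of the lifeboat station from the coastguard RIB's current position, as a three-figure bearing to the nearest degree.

325°

Leg 1 (N42°W, 19 km): east 19 sin 318° = -12.71, north 19 cos 318° = 14.12
Leg 2 (075°, 16 km): east 16 sin 75° = 15.45, north 16 cos 75° = 4.14
Leg 3 (165°, 37 km): east 37 sin 165° = 9.58, north 37 cos 165° = -35.74
Net displacement: 12.32 east, -17.48 north. Direction back to start is (-12.32, 17.48): bearing = atan2(-12.32, 17.48) mod 360° = 324.83° ≈ 325°.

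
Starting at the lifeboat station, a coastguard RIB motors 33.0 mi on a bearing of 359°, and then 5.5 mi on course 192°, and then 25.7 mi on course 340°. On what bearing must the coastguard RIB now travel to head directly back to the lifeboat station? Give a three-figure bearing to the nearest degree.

169°

Leg 1 (359°, 33.0 mi): east 33.0 sin 359° = -0.58, north 33.0 cos 359° = 32.99
Leg 2 (192°, 5.5 mi): east 5.5 sin 192° = -1.14, north 5.5 cos 192° = -5.38
Leg 3 (340°, 25.7 mi): east 25.7 sin 340° = -8.79, north 25.7 cos 340° = 24.15
Net displacement: -10.51 east, 51.77 north. Direction back to start is (10.51, -51.77): bearing = atan2(10.51, -51.77) mod 360° = 168.52° ≈ 169°.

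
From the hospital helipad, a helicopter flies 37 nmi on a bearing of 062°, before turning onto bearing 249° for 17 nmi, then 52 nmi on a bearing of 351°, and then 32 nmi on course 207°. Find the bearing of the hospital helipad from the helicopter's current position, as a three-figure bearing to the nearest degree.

170°

Leg 1 (062°, 37 nmi): east 37 sin 62° = 32.67, north 37 cos 62° = 17.37
Leg 2 (249°, 17 nmi): east 17 sin 249° = -15.87, north 17 cos 249° = -6.09
Leg 3 (351°, 52 nmi): east 52 sin 351° = -8.13, north 52 cos 351° = 51.36
Leg 4 (207°, 32 nmi): east 32 sin 207° = -14.53, north 32 cos 207° = -28.51
Net displacement: -5.86 east, 34.13 north. Direction back to start is (5.86, -34.13): bearing = atan2(5.86, -34.13) mod 360° = 170.25° ≈ 170°.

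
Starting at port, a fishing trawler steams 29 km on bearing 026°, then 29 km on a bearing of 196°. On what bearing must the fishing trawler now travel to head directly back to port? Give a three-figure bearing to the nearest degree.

291°

Leg 1 (026°, 29 km): east 29 sin 26° = 12.71, north 29 cos 26° = 26.07
Leg 2 (196°, 29 km): east 29 sin 196° = -7.99, north 29 cos 196° = -27.88
Net displacement: 4.72 east, -1.81 north. Direction back to start is (-4.72, 1.81): bearing = atan2(-4.72, 1.81) mod 360° = 291.00° ≈ 291°.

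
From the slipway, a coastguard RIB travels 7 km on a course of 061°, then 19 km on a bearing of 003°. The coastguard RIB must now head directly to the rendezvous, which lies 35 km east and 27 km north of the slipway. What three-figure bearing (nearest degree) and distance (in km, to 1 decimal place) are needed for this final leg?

Leg 1 (061°, 7 km): east 7 sin 61° = 6.12, north 7 cos 61° = 3.39
Leg 2 (003°, 19 km): east 19 sin 3° = 0.99, north 19 cos 3° = 18.97
Current position: (7.12, 22.37). Target: (35, 27). Remaining: Δeast = 27.88, Δnorth = 4.63.
Bearing = atan2(27.88, 4.63) mod 360° = 80.57°; distance = √((27.88)² + (4.63)²) = 28.265 km.

081°, 28.3 km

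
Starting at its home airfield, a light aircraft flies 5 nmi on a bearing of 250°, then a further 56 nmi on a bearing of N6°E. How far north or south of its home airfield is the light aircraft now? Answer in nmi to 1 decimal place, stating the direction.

54.0 nmi north

Leg 1 (250°, 5 nmi): east 5 sin 250° = -4.70, north 5 cos 250° = -1.71
Leg 2 (N6°E, 56 nmi): east 56 sin 6° = 5.85, north 56 cos 6° = 55.69
Net north component: 53.98 nmi.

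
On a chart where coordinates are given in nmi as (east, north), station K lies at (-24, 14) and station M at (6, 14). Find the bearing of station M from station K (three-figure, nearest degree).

090°

Δeast = 6 − -24 = 30.00; Δnorth = 14 − 14 = 0.00.
Bearing = atan2(Δeast, Δnorth) mod 360° = 90.00° ≈ 090°.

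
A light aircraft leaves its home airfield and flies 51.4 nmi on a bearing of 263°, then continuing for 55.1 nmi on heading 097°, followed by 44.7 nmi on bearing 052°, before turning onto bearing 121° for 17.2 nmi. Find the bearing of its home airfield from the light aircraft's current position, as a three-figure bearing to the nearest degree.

264°

Leg 1 (263°, 51.4 nmi): east 51.4 sin 263° = -51.02, north 51.4 cos 263° = -6.26
Leg 2 (097°, 55.1 nmi): east 55.1 sin 97° = 54.69, north 55.1 cos 97° = -6.72
Leg 3 (052°, 44.7 nmi): east 44.7 sin 52° = 35.22, north 44.7 cos 52° = 27.52
Leg 4 (121°, 17.2 nmi): east 17.2 sin 121° = 14.74, north 17.2 cos 121° = -8.86
Net displacement: 53.64 east, 5.68 north. Direction back to start is (-53.64, -5.68): bearing = atan2(-53.64, -5.68) mod 360° = 263.95° ≈ 264°.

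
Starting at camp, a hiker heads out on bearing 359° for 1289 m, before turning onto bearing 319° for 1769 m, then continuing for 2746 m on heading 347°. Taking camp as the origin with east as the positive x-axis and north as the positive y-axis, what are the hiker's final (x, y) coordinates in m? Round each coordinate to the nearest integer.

(-1801, 5300)

Leg 1 (359°, 1289 m): east 1289 sin 359° = -22.50, north 1289 cos 359° = 1288.80
Leg 2 (319°, 1769 m): east 1769 sin 319° = -1160.57, north 1769 cos 319° = 1335.08
Leg 3 (347°, 2746 m): east 2746 sin 347° = -617.72, north 2746 cos 347° = 2675.62
Summing: -1800.78 m east, 5299.51 m north → (-1801, 5300).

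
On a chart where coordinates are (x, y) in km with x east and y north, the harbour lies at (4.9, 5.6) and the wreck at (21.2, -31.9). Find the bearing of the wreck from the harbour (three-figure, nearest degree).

Δeast = 21.2 − 4.9 = 16.30; Δnorth = -31.9 − 5.6 = -37.50.
Bearing = atan2(Δeast, Δnorth) mod 360° = 156.51° ≈ 157°.

157°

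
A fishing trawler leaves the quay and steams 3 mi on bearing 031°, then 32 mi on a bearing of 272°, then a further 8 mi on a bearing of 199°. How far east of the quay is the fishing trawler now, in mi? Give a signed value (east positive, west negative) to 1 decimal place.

-33.0 mi

Leg 1 (031°, 3 mi): east 3 sin 31° = 1.55, north 3 cos 31° = 2.57
Leg 2 (272°, 32 mi): east 32 sin 272° = -31.98, north 32 cos 272° = 1.12
Leg 3 (199°, 8 mi): east 8 sin 199° = -2.60, north 8 cos 199° = -7.56
Net east component: -33.04 mi.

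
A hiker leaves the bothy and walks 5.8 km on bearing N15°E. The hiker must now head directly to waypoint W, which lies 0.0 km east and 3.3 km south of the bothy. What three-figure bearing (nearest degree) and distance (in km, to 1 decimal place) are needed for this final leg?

Leg 1 (N15°E, 5.8 km): east 5.8 sin 15° = 1.50, north 5.8 cos 15° = 5.60
Current position: (1.50, 5.60). Target: (-0.0, -3.3). Remaining: Δeast = -1.50, Δnorth = -8.90.
Bearing = atan2(-1.50, -8.90) mod 360° = 189.57°; distance = √((-1.50)² + (-8.90)²) = 9.028 km.

190°, 9.0 km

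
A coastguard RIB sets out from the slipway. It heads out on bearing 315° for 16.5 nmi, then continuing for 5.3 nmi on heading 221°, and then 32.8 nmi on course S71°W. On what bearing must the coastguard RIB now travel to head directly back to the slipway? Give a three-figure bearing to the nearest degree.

086°

Leg 1 (315°, 16.5 nmi): east 16.5 sin 315° = -11.67, north 16.5 cos 315° = 11.67
Leg 2 (221°, 5.3 nmi): east 5.3 sin 221° = -3.48, north 5.3 cos 221° = -4.00
Leg 3 (S71°W, 32.8 nmi): east 32.8 sin 251° = -31.01, north 32.8 cos 251° = -10.68
Net displacement: -46.16 east, -3.01 north. Direction back to start is (46.16, 3.01): bearing = atan2(46.16, 3.01) mod 360° = 86.27° ≈ 086°.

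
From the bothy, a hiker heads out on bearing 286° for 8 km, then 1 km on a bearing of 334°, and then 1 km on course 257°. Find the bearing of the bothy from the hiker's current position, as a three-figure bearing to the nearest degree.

Leg 1 (286°, 8 km): east 8 sin 286° = -7.69, north 8 cos 286° = 2.21
Leg 2 (334°, 1 km): east 1 sin 334° = -0.44, north 1 cos 334° = 0.90
Leg 3 (257°, 1 km): east 1 sin 257° = -0.97, north 1 cos 257° = -0.22
Net displacement: -9.10 east, 2.88 north. Direction back to start is (9.10, -2.88): bearing = atan2(9.10, -2.88) mod 360° = 107.55° ≈ 108°.

108°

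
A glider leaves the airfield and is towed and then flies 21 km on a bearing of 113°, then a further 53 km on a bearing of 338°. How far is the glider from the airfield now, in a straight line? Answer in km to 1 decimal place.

40.9 km

Leg 1 (113°, 21 km): east 21 sin 113° = 19.33, north 21 cos 113° = -8.21
Leg 2 (338°, 53 km): east 53 sin 338° = -19.85, north 53 cos 338° = 49.14
Net: -0.52 east, 40.94 north. Distance = √((-0.52)² + (40.94)²) = 40.939 km.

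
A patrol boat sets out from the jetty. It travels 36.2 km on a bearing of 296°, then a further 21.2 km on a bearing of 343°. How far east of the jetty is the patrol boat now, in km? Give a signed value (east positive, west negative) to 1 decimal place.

Leg 1 (296°, 36.2 km): east 36.2 sin 296° = -32.54, north 36.2 cos 296° = 15.87
Leg 2 (343°, 21.2 km): east 21.2 sin 343° = -6.20, north 21.2 cos 343° = 20.27
Net east component: -38.73 km.

-38.7 km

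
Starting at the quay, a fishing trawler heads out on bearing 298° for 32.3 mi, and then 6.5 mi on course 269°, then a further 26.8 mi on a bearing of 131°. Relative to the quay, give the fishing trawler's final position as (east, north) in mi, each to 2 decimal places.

Leg 1 (298°, 32.3 mi): east 32.3 sin 298° = -28.52, north 32.3 cos 298° = 15.16
Leg 2 (269°, 6.5 mi): east 6.5 sin 269° = -6.50, north 6.5 cos 269° = -0.11
Leg 3 (131°, 26.8 mi): east 26.8 sin 131° = 20.23, north 26.8 cos 131° = -17.58
Summing: -14.79 mi east, -2.53 mi north → (-14.79, -2.53).

(-14.79, -2.53)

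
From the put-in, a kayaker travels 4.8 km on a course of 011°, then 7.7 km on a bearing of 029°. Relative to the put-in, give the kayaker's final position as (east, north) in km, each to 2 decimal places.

(4.65, 11.45)

Leg 1 (011°, 4.8 km): east 4.8 sin 11° = 0.92, north 4.8 cos 11° = 4.71
Leg 2 (029°, 7.7 km): east 7.7 sin 29° = 3.73, north 7.7 cos 29° = 6.73
Summing: 4.65 km east, 11.45 km north → (4.65, 11.45).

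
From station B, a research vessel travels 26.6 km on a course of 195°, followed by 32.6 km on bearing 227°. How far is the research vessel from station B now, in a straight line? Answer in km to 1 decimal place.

Leg 1 (195°, 26.6 km): east 26.6 sin 195° = -6.88, north 26.6 cos 195° = -25.69
Leg 2 (227°, 32.6 km): east 32.6 sin 227° = -23.84, north 32.6 cos 227° = -22.23
Net: -30.73 east, -47.93 north. Distance = √((-30.73)² + (-47.93)²) = 56.931 km.

56.9 km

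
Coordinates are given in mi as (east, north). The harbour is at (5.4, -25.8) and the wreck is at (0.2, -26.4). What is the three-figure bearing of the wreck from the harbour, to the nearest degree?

263°

Δeast = 0.2 − 5.4 = -5.20; Δnorth = -26.4 − -25.8 = -0.60.
Bearing = atan2(Δeast, Δnorth) mod 360° = 263.42° ≈ 263°.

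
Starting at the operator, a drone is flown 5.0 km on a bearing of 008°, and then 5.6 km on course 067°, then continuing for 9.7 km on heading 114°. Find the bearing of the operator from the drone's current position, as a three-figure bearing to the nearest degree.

258°

Leg 1 (008°, 5.0 km): east 5.0 sin 8° = 0.70, north 5.0 cos 8° = 4.95
Leg 2 (067°, 5.6 km): east 5.6 sin 67° = 5.15, north 5.6 cos 67° = 2.19
Leg 3 (114°, 9.7 km): east 9.7 sin 114° = 8.86, north 9.7 cos 114° = -3.95
Net displacement: 14.71 east, 3.19 north. Direction back to start is (-14.71, -3.19): bearing = atan2(-14.71, -3.19) mod 360° = 257.75° ≈ 258°.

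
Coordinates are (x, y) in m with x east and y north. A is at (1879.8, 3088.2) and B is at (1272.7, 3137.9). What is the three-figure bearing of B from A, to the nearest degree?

275°

Δeast = 1272.7 − 1879.8 = -607.10; Δnorth = 3137.9 − 3088.2 = 49.70.
Bearing = atan2(Δeast, Δnorth) mod 360° = 274.68° ≈ 275°.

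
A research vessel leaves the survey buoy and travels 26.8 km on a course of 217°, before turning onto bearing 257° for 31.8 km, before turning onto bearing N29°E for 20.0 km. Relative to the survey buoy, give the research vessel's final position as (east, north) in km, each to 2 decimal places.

(-37.42, -11.06)

Leg 1 (217°, 26.8 km): east 26.8 sin 217° = -16.13, north 26.8 cos 217° = -21.40
Leg 2 (257°, 31.8 km): east 31.8 sin 257° = -30.98, north 31.8 cos 257° = -7.15
Leg 3 (N29°E, 20.0 km): east 20.0 sin 29° = 9.70, north 20.0 cos 29° = 17.49
Summing: -37.42 km east, -11.06 km north → (-37.42, -11.06).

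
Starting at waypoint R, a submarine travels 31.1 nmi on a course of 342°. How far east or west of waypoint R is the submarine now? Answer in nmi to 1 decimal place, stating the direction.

Leg 1 (342°, 31.1 nmi): east 31.1 sin 342° = -9.61, north 31.1 cos 342° = 29.58
Net east component: -9.61 nmi.

9.6 nmi west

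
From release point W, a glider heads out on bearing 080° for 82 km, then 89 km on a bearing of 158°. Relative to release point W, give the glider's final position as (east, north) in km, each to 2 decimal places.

Leg 1 (080°, 82 km): east 82 sin 80° = 80.75, north 82 cos 80° = 14.24
Leg 2 (158°, 89 km): east 89 sin 158° = 33.34, north 89 cos 158° = -82.52
Summing: 114.09 km east, -68.28 km north → (114.09, -68.28).

(114.09, -68.28)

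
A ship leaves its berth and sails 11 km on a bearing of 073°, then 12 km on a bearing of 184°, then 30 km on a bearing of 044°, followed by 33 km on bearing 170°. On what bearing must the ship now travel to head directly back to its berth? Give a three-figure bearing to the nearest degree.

298°

Leg 1 (073°, 11 km): east 11 sin 73° = 10.52, north 11 cos 73° = 3.22
Leg 2 (184°, 12 km): east 12 sin 184° = -0.84, north 12 cos 184° = -11.97
Leg 3 (044°, 30 km): east 30 sin 44° = 20.84, north 30 cos 44° = 21.58
Leg 4 (170°, 33 km): east 33 sin 170° = 5.73, north 33 cos 170° = -32.50
Net displacement: 36.25 east, -19.67 north. Direction back to start is (-36.25, 19.67): bearing = atan2(-36.25, 19.67) mod 360° = 298.49° ≈ 298°.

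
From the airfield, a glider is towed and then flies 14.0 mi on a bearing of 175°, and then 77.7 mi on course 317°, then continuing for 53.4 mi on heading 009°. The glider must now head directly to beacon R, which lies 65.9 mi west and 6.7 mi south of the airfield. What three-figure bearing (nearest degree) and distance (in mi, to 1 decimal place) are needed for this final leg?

Leg 1 (175°, 14.0 mi): east 14.0 sin 175° = 1.22, north 14.0 cos 175° = -13.95
Leg 2 (317°, 77.7 mi): east 77.7 sin 317° = -52.99, north 77.7 cos 317° = 56.83
Leg 3 (009°, 53.4 mi): east 53.4 sin 9° = 8.35, north 53.4 cos 9° = 52.74
Current position: (-43.42, 95.62). Target: (-65.9, -6.7). Remaining: Δeast = -22.48, Δnorth = -102.32.
Bearing = atan2(-22.48, -102.32) mod 360° = 192.39°; distance = √((-22.48)² + (-102.32)²) = 104.763 mi.

192°, 104.8 mi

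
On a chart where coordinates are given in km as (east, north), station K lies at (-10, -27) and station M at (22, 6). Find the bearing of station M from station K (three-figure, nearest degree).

044°

Δeast = 22 − -10 = 32.00; Δnorth = 6 − -27 = 33.00.
Bearing = atan2(Δeast, Δnorth) mod 360° = 44.12° ≈ 044°.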